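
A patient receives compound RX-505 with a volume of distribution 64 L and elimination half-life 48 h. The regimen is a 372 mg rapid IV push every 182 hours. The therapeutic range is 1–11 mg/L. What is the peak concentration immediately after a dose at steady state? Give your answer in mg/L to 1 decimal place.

Over one 182-h interval, 182/48 ≈ 3.7917 half-lives elapse, leaving f ≈ 0.0722 of each dose.
At steady state, accumulation factor R = 1/(1 − e^(−kτ)) ≈ 1.0778.
Each bolus raises the concentration by D/Vd = 372/64 ≈ 5.812 mg/L.
Steady-state peak Cmax,ss = C₀·R ≈ 5.812 × 1.0778 ≈ 6.264 mg/L.
Peak 6.3 mg/L vs MTC 11 mg/L: below toxic threshold.

6.3 mg/L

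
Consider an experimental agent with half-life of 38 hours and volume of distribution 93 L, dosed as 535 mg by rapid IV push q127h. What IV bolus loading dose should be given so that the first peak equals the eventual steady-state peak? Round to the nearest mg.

f = (1/2)^(127/38) ≈ 0.098611; accumulation ratio R = 1/(1−f) ≈ 1.10940.
Loading dose to hit Cmax,ss on first dose: D_load = D_maint·R ≈ 535 × 1.10940 ≈ 593.53 mg.

594 mg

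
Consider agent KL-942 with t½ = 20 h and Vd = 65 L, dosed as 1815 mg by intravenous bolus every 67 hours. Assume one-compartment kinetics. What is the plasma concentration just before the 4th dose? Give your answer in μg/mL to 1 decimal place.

f = (1/2)^(τ/t½) = (1/2)^(67/20) ≈ 0.0981.
C₀ = D/Vd = 1815/65 ≈ 27.923 μg/mL.
Before the 4th dose, 3 doses have been given. Superposition: Cmin = C₀·(f + f² + … + f^3).
≈ 27.923 × (0.0981 + 0.0096 + 0.0009) ≈ 27.923 × 0.1086 ≈ 3.032 μg/mL.

3.0 μg/mL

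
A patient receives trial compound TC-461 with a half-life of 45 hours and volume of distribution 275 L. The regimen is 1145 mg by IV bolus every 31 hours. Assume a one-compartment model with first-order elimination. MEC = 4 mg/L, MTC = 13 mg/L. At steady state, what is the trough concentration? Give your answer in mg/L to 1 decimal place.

6.8 mg/L

Over one 31-h interval, 31/45 ≈ 0.68889 half-lives elapse, leaving f ≈ 0.6203 of each dose.
At steady state, accumulation factor R = 1/(1 − e^(−kτ)) ≈ 2.6337.
Each bolus raises the concentration by D/Vd = 1145/275 ≈ 4.164 mg/L.
Cmax,ss = C₀/(1 − f) ≈ 4.164/0.3797 ≈ 10.967 mg/L.
One interval later, Cmin,ss = Cmax,ss·e^(−kτ) ≈ 10.967 × 0.6203 ≈ 6.803 mg/L.
Trough 6.8 mg/L vs MEC 4 mg/L: adequate.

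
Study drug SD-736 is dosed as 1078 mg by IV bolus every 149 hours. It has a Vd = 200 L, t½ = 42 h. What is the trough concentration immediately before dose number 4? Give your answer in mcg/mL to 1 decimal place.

0.5 mcg/mL

f = (1/2)^(τ/t½) = (1/2)^(149/42) ≈ 0.0855.
C₀ = D/Vd = 1078/200 ≈ 5.390 mcg/mL.
Before the 4th dose, 3 doses have been given. Superposition: Cmin = C₀·(f + f² + … + f^3).
≈ 5.390 × (0.0855 + 0.0073 + 0.0006) ≈ 5.390 × 0.0934 ≈ 0.503 mcg/mL.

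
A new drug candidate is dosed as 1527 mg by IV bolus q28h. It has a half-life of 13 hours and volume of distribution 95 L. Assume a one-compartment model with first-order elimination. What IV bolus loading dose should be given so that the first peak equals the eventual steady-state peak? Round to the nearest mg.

1970 mg

f = (1/2)^(28/13) ≈ 0.224713; accumulation ratio R = 1/(1−f) ≈ 1.28984.
Loading dose to hit Cmax,ss on first dose: D_load = D_maint·R ≈ 1527 × 1.28984 ≈ 1969.59 mg.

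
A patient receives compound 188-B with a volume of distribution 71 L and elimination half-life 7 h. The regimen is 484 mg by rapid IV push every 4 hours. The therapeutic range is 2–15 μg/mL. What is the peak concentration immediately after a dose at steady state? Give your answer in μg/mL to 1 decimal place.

Over one 4-h interval, 4/7 ≈ 0.57143 half-lives elapse, leaving f ≈ 0.6730 of each dose.
Accumulation ratio R = 1/(1 − f) ≈ 1/0.3270 ≈ 3.0581.
Single-dose peak C₀ = D/Vd = 484/71 ≈ 6.817 μg/mL.
Steady-state peak Cmax,ss = C₀·R ≈ 6.817 × 3.0581 ≈ 20.847 μg/mL.
Peak 20.8 μg/mL vs MTC 15 μg/mL: exceeds toxic threshold.

20.8 μg/mL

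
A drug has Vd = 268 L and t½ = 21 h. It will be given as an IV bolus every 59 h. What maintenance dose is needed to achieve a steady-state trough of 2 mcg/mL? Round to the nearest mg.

τ/t½ = 59/21 ≈ 2.8095, so f = (1/2)^(59/21) ≈ 0.142643.
Cmin,ss = (D/Vd)·f/(1−f), so D = Cmin,ss·Vd·(1−f)/f.
D = 2 × 268 × (1−f)/f ≈ 2 × 268 × 6.01051 ≈ 3221.63 mg.

3222 mg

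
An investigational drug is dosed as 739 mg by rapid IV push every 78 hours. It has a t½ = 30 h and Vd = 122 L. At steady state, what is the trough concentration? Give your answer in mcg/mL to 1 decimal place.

k = ln2/t½ = ln2/30 ≈ 0.023105 h⁻¹; fraction remaining f = e^(−kτ) = e^(−0.023105×78) ≈ 0.1649.
Single-dose peak C₀ = D/Vd = 739/122 ≈ 6.057 mcg/mL.
Steady-state trough Cmin,ss = C₀·f/(1−f) ≈ 6.057 × 0.1649/0.8351 ≈ 1.196 mcg/mL.

1.2 mcg/mL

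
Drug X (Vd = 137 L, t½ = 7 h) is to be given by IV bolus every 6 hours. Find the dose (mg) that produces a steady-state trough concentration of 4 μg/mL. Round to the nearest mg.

τ/t½ = 6/7 ≈ 0.85714, so f = (1/2)^(6/7) ≈ 0.552045.
Cmin,ss = (D/Vd)·f/(1−f), so D = Cmin,ss·Vd·(1−f)/f.
D = 4 × 137 × (1−f)/f ≈ 4 × 137 × 0.81145 ≈ 444.67 mg.

445 mg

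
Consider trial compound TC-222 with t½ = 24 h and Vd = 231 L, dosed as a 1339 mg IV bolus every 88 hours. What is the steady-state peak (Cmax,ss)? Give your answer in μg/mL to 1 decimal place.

τ/t½ = 88/24 ≈ 3.6667, so fraction remaining f = (1/2)^(88/24) ≈ 0.0787.
At steady state, accumulation factor R = 1/(1 − e^(−kτ)) ≈ 1.0854.
Single-dose peak C₀ = D/Vd = 1339/231 ≈ 5.797 μg/mL.
Steady-state peak Cmax,ss = C₀·R ≈ 5.797 × 1.0854 ≈ 6.292 μg/mL.

6.3 μg/mL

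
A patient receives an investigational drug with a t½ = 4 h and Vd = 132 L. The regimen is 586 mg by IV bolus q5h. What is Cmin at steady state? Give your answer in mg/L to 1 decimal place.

3.2 mg/L

τ/t½ = 5/4 ≈ 1.25, so fraction remaining f = (1/2)^(5/4) ≈ 0.4204.
At steady state, accumulation factor R = 1/(1 − e^(−kτ)) ≈ 1.7253.
Each bolus raises the concentration by D/Vd = 586/132 ≈ 4.439 mg/L.
Steady-state peak Cmax,ss = C₀·R ≈ 4.439 × 1.7253 ≈ 7.659 mg/L.
One interval later, Cmin,ss = Cmax,ss·e^(−kτ) ≈ 7.659 × 0.4204 ≈ 3.220 mg/L.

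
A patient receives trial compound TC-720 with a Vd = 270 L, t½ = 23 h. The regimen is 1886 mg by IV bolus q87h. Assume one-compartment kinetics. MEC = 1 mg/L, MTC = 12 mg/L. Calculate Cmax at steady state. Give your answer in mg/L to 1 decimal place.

7.5 mg/L

τ/t½ = 87/23 ≈ 3.7826, so fraction remaining f = (1/2)^(87/23) ≈ 0.0727.
At steady state, accumulation factor R = 1/(1 − e^(−kτ)) ≈ 1.0784.
Each bolus raises the concentration by D/Vd = 1886/270 ≈ 6.985 mg/L.
Cmax,ss = C₀/(1 − f) ≈ 6.985/0.9273 ≈ 7.533 mg/L.
Peak 7.5 mg/L vs MTC 12 mg/L: below toxic threshold.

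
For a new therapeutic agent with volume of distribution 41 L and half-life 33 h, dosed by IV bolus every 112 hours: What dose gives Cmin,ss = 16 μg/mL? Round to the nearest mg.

6240 mg

τ/t½ = 112/33 ≈ 3.3939, so f = (1/2)^(112/33) ≈ 0.095131.
Cmin,ss = (D/Vd)·f/(1−f), so D = Cmin,ss·Vd·(1−f)/f.
D = 16 × 41 × (1−f)/f ≈ 16 × 41 × 9.51182 ≈ 6239.75 mg.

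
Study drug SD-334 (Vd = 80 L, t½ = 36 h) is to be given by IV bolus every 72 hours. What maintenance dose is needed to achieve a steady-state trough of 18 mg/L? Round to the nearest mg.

τ/t½ = 72/36 ≈ 2, so f = (1/2)^(72/36) ≈ 0.250000.
Cmin,ss = (D/Vd)·f/(1−f), so D = Cmin,ss·Vd·(1−f)/f.
D = 18 × 80 × (1−f)/f ≈ 18 × 80 × 3.00000 ≈ 4320.00 mg.

4320 mg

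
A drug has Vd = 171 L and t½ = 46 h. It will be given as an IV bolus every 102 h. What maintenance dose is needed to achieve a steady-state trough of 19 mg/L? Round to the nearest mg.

11861 mg

τ/t½ = 102/46 ≈ 2.2174, so f = (1/2)^(102/46) ≈ 0.215030.
Cmin,ss = (D/Vd)·f/(1−f), so D = Cmin,ss·Vd·(1−f)/f.
D = 19 × 171 × (1−f)/f ≈ 19 × 171 × 3.65051 ≈ 11860.51 mg.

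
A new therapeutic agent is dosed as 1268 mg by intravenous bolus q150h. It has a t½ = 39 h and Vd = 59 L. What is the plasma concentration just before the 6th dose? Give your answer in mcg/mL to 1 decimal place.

1.6 mcg/mL

f = (1/2)^(τ/t½) = (1/2)^(150/39) ≈ 0.0695.
C₀ = D/Vd = 1268/59 ≈ 21.492 mcg/mL.
Before the 6th dose, 5 doses have been given. Superposition: Cmin = C₀·(f + f² + … + f^5).
≈ 21.492 × (0.0695 + 0.0048 + 0.0003 + 0.0000 + 0.0000) ≈ 21.492 × 0.0746 ≈ 1.603 mcg/mL.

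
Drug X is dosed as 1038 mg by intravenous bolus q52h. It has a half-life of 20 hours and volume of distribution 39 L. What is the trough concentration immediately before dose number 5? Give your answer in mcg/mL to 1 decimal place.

5.3 mcg/mL

f = (1/2)^(τ/t½) = (1/2)^(52/20) ≈ 0.1649.
C₀ = D/Vd = 1038/39 ≈ 26.615 mcg/mL.
Before the 5th dose, 4 doses have been given. Superposition: Cmin = C₀·(f + f² + … + f^4).
≈ 26.615 × (0.1649 + 0.0272 + 0.0045 + 0.0007) ≈ 26.615 × 0.1973 ≈ 5.251 mcg/mL.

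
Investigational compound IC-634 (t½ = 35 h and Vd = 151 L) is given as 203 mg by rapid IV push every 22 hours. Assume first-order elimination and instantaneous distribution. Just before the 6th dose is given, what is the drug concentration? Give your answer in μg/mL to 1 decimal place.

f = (1/2)^(τ/t½) = (1/2)^(22/35) ≈ 0.6468.
C₀ = D/Vd = 203/151 ≈ 1.344 μg/mL.
Before the 6th dose, 5 doses have been given. Superposition: Cmin = C₀·(f + f² + … + f^5).
≈ 1.344 × (0.6468 + 0.4184 + 0.2706 + 0.1750 + 0.1132) ≈ 1.344 × 1.6240 ≈ 2.183 μg/mL.

2.2 μg/mL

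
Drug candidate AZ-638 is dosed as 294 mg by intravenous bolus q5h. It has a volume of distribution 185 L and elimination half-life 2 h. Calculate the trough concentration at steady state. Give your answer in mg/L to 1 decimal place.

0.3 mg/L

τ/t½ = 5/2 ≈ 2.5, so fraction remaining f = (1/2)^(5/2) ≈ 0.1768.
Accumulation ratio R = 1/(1 − f) ≈ 1/0.8232 ≈ 1.2148.
Each bolus raises the concentration by D/Vd = 294/185 ≈ 1.589 mg/L.
Cmax,ss = C₀/(1 − f) ≈ 1.589/0.8232 ≈ 1.930 mg/L.
Steady-state trough Cmin,ss = Cmax,ss·f ≈ 1.930 × 0.1768 ≈ 0.341 mg/L.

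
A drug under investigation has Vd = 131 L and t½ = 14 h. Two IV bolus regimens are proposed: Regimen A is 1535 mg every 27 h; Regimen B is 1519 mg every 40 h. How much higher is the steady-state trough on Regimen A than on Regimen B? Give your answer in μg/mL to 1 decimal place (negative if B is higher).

2.3 μg/mL

Regimen A: f = (1/2)^(27/14) ≈ 0.2627; Cmin,ss = (1535/131)·f/(1−f) ≈ 4.175 μg/mL.
Regimen B: f = (1/2)^(40/14) ≈ 0.1380; Cmin,ss = (1519/131)·f/(1−f) ≈ 1.856 μg/mL.
Difference ≈ 4.175 − 1.856 ≈ 2.319 μg/mL.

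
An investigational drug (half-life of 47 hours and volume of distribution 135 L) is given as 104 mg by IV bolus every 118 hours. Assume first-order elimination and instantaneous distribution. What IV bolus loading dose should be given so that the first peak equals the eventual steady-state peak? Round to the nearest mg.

f = (1/2)^(118/47) ≈ 0.175478; accumulation ratio R = 1/(1−f) ≈ 1.21282.
Loading dose to hit Cmax,ss on first dose: D_load = D_maint·R ≈ 104 × 1.21282 ≈ 126.13 mg.

126 mg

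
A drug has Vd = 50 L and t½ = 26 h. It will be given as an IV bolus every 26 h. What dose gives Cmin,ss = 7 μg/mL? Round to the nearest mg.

350 mg

τ/t½ = 26/26 ≈ 1, so f = (1/2)^(26/26) ≈ 0.500000.
Cmin,ss = (D/Vd)·f/(1−f), so D = Cmin,ss·Vd·(1−f)/f.
D = 7 × 50 × (1−f)/f ≈ 7 × 50 × 1.00000 ≈ 350.00 mg.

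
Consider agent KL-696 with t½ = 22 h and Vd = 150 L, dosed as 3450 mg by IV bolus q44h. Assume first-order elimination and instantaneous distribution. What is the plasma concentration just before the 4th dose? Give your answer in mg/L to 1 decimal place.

f = (1/2)^(τ/t½) = (1/2)^(44/22) ≈ 0.2500.
C₀ = D/Vd = 3450/150 ≈ 23.000 mg/L.
Before the 4th dose, 3 doses have been given. Superposition: Cmin = C₀·(f + f² + … + f^3).
≈ 23.000 × (0.2500 + 0.0625 + 0.0156) ≈ 23.000 × 0.3281 ≈ 7.546 mg/L.

7.5 mg/L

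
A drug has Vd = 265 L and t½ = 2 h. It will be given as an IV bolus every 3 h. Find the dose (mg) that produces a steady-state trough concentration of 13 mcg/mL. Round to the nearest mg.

6299 mg

τ/t½ = 3/2 ≈ 1.5, so f = (1/2)^(3/2) ≈ 0.353553.
Cmin,ss = (D/Vd)·f/(1−f), so D = Cmin,ss·Vd·(1−f)/f.
D = 13 × 265 × (1−f)/f ≈ 13 × 265 × 1.82843 ≈ 6298.94 mg.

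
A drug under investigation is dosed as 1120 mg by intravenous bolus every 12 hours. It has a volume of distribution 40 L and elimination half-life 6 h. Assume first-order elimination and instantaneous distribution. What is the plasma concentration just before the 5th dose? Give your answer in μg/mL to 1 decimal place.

f = (1/2)^(τ/t½) = (1/2)^(12/6) ≈ 0.2500.
C₀ = D/Vd = 1120/40 ≈ 28.000 μg/mL.
Before the 5th dose, 4 doses have been given. Superposition: Cmin = C₀·(f + f² + … + f^4).
≈ 28.000 × (0.2500 + 0.0625 + 0.0156 + 0.0039) ≈ 28.000 × 0.3320 ≈ 9.296 μg/mL.

9.3 μg/mL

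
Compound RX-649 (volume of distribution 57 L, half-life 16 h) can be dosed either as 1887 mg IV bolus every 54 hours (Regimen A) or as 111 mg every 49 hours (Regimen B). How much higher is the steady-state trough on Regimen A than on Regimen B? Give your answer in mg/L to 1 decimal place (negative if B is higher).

Regimen A: f = (1/2)^(54/16) ≈ 0.0964; Cmin,ss = (1887/57)·f/(1−f) ≈ 3.532 mg/L.
Regimen B: f = (1/2)^(49/16) ≈ 0.1197; Cmin,ss = (111/57)·f/(1−f) ≈ 0.265 mg/L.
Difference ≈ 3.532 − 0.265 ≈ 3.267 mg/L.

3.3 mg/L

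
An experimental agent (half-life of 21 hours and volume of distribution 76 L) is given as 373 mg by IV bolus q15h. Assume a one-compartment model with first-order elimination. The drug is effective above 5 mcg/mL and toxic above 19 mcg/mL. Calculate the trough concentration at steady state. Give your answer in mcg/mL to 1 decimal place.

τ/t½ = 15/21 ≈ 0.71429, so fraction remaining f = (1/2)^(15/21) ≈ 0.6095.
Each bolus raises the concentration by D/Vd = 373/76 ≈ 4.908 mcg/mL.
Steady-state trough Cmin,ss = C₀·f/(1−f) ≈ 4.908 × 0.6095/0.3905 ≈ 7.661 mcg/mL.
Trough 7.7 mcg/mL vs MEC 5 mcg/mL: adequate.

7.7 mcg/mL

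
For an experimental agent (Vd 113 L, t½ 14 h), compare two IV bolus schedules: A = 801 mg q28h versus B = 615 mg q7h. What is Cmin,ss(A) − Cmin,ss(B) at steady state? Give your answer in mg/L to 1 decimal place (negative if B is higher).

-10.8 mg/L

Regimen A: f = (1/2)^(28/14) ≈ 0.2500; Cmin,ss = (801/113)·f/(1−f) ≈ 2.363 mg/L.
Regimen B: f = (1/2)^(7/14) ≈ 0.7071; Cmin,ss = (615/113)·f/(1−f) ≈ 13.139 mg/L.
Difference ≈ 2.363 − 13.139 ≈ -10.776 mg/L.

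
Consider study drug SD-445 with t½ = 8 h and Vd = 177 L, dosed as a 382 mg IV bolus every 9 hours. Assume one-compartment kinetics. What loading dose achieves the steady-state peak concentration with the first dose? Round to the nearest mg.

705 mg

f = (1/2)^(9/8) ≈ 0.458502; accumulation ratio R = 1/(1−f) ≈ 1.84673.
Loading dose to hit Cmax,ss on first dose: D_load = D_maint·R ≈ 382 × 1.84673 ≈ 705.45 mg.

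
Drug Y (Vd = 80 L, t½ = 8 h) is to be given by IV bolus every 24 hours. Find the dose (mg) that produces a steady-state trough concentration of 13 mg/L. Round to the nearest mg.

τ/t½ = 24/8 ≈ 3, so f = (1/2)^(24/8) ≈ 0.125000.
Cmin,ss = (D/Vd)·f/(1−f), so D = Cmin,ss·Vd·(1−f)/f.
D = 13 × 80 × (1−f)/f ≈ 13 × 80 × 7.00000 ≈ 7280.00 mg.

7280 mg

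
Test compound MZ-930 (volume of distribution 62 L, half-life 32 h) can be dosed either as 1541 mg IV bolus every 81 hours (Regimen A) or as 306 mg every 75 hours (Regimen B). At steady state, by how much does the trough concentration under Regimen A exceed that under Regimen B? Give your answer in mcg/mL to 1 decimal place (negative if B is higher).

Regimen A: f = (1/2)^(81/32) ≈ 0.1730; Cmin,ss = (1541/62)·f/(1−f) ≈ 5.199 mcg/mL.
Regimen B: f = (1/2)^(75/32) ≈ 0.1970; Cmin,ss = (306/62)·f/(1−f) ≈ 1.211 mcg/mL.
Difference ≈ 5.199 − 1.211 ≈ 3.988 mcg/mL.

4.0 mcg/mL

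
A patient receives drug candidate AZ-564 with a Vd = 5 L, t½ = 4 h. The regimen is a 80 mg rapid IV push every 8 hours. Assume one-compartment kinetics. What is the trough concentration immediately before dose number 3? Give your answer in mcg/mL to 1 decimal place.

f = (1/2)^(τ/t½) = (1/2)^(8/4) ≈ 0.2500.
C₀ = D/Vd = 80/5 ≈ 16.000 mcg/mL.
Before the 3rd dose, 2 doses have been given. Superposition: Cmin = C₀·(f + f²).
≈ 16.000 × (0.2500 + 0.0625) ≈ 16.000 × 0.3125 ≈ 5.000 mcg/mL.

5.0 mcg/mL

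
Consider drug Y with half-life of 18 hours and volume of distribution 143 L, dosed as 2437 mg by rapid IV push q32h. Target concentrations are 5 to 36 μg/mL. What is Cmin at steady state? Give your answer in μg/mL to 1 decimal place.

Over one 32-h interval, 32/18 ≈ 1.7778 half-lives elapse, leaving f ≈ 0.2916 of each dose.
Each bolus raises the concentration by D/Vd = 2437/143 ≈ 17.042 μg/mL.
Steady-state trough Cmin,ss = C₀·f/(1−f) ≈ 17.042 × 0.2916/0.7084 ≈ 7.015 μg/mL.
Trough 7.0 μg/mL vs MEC 5 μg/mL: adequate.

7.0 μg/mL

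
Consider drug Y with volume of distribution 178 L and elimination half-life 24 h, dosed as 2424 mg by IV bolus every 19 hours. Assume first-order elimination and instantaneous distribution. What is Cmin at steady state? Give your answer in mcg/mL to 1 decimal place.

τ/t½ = 19/24 ≈ 0.79167, so fraction remaining f = (1/2)^(19/24) ≈ 0.5777.
At steady state, accumulation factor R = 1/(1 − e^(−kτ)) ≈ 2.3680.
Each bolus raises the concentration by D/Vd = 2424/178 ≈ 13.618 mcg/mL.
Steady-state peak Cmax,ss = C₀·R ≈ 13.618 × 2.3680 ≈ 32.247 mcg/mL.
Steady-state trough Cmin,ss = Cmax,ss·f ≈ 32.247 × 0.5777 ≈ 18.629 mcg/mL.

18.6 mcg/mL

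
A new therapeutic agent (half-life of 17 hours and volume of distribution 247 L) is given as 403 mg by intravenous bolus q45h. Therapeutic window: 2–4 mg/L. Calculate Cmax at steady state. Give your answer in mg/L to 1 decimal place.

k = ln2/t½ = ln2/17 ≈ 0.040773 h⁻¹; fraction remaining f = e^(−kτ) = e^(−0.040773×45) ≈ 0.1596.
At steady state, accumulation factor R = 1/(1 − e^(−kτ)) ≈ 1.1899.
Single-dose peak C₀ = D/Vd = 403/247 ≈ 1.632 mg/L.
Steady-state peak Cmax,ss = C₀·R ≈ 1.632 × 1.1899 ≈ 1.942 mg/L.
Peak 1.9 mg/L vs MTC 4 mg/L: below toxic threshold.

1.9 mg/L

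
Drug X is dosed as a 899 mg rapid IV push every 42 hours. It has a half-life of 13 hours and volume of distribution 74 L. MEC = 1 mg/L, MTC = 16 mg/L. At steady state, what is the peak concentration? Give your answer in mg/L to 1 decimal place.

13.6 mg/L

k = ln2/t½ = ln2/13 ≈ 0.053319 h⁻¹; fraction remaining f = e^(−kτ) = e^(−0.053319×42) ≈ 0.1065.
At steady state, accumulation factor R = 1/(1 − e^(−kτ)) ≈ 1.1192.
Single-dose peak C₀ = D/Vd = 899/74 ≈ 12.149 mg/L.
Cmax,ss = C₀/(1 − f) ≈ 12.149/0.8935 ≈ 13.597 mg/L.
Peak 13.6 mg/L vs MTC 16 mg/L: below toxic threshold.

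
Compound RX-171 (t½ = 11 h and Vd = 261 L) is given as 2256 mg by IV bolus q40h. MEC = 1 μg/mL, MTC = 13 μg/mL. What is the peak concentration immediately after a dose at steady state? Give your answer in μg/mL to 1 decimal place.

9.4 μg/mL

k = ln2/t½ = ln2/11 ≈ 0.063013 h⁻¹; fraction remaining f = e^(−kτ) = e^(−0.063013×40) ≈ 0.0804.
At steady state, accumulation factor R = 1/(1 − e^(−kτ)) ≈ 1.0874.
Each bolus raises the concentration by D/Vd = 2256/261 ≈ 8.644 μg/mL.
Steady-state peak Cmax,ss = C₀·R ≈ 8.644 × 1.0874 ≈ 9.399 μg/mL.
Peak 9.4 μg/mL vs MTC 13 μg/mL: below toxic threshold.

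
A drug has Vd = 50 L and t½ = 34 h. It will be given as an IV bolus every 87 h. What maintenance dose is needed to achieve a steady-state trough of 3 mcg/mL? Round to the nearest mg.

734 mg

τ/t½ = 87/34 ≈ 2.5588, so f = (1/2)^(87/34) ≈ 0.169714.
Cmin,ss = (D/Vd)·f/(1−f), so D = Cmin,ss·Vd·(1−f)/f.
D = 3 × 50 × (1−f)/f ≈ 3 × 50 × 4.89227 ≈ 733.84 mg.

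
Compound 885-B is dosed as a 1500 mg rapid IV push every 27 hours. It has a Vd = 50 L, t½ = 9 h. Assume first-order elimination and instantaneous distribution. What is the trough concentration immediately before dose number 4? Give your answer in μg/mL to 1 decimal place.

f = (1/2)^(τ/t½) = (1/2)^(27/9) ≈ 0.1250.
C₀ = D/Vd = 1500/50 ≈ 30.000 μg/mL.
Before the 4th dose, 3 doses have been given. Superposition: Cmin = C₀·(f + f² + … + f^3).
≈ 30.000 × (0.1250 + 0.0156 + 0.0020) ≈ 30.000 × 0.1426 ≈ 4.278 μg/mL.

4.3 μg/mL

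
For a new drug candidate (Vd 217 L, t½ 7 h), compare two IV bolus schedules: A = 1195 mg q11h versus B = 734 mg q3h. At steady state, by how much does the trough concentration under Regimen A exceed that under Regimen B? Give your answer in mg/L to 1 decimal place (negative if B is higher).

Regimen A: f = (1/2)^(11/7) ≈ 0.3365; Cmin,ss = (1195/217)·f/(1−f) ≈ 2.793 mg/L.
Regimen B: f = (1/2)^(3/7) ≈ 0.7430; Cmin,ss = (734/217)·f/(1−f) ≈ 9.779 mg/L.
Difference ≈ 2.793 − 9.779 ≈ -6.986 mg/L.

-7.0 mg/L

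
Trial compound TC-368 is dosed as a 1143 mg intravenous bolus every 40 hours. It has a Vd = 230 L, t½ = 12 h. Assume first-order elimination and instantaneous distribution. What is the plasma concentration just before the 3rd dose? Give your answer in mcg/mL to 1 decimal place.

f = (1/2)^(τ/t½) = (1/2)^(40/12) ≈ 0.0992.
C₀ = D/Vd = 1143/230 ≈ 4.970 mcg/mL.
Before the 3rd dose, 2 doses have been given. Superposition: Cmin = C₀·(f + f²).
≈ 4.970 × (0.0992 + 0.0098) ≈ 4.970 × 0.1090 ≈ 0.542 mcg/mL.

0.5 mcg/mL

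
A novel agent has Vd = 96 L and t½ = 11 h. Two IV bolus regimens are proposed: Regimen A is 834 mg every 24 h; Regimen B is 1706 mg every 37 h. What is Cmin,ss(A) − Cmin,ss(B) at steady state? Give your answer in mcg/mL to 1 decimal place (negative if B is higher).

0.5 mcg/mL

Regimen A: f = (1/2)^(24/11) ≈ 0.2204; Cmin,ss = (834/96)·f/(1−f) ≈ 2.456 mcg/mL.
Regimen B: f = (1/2)^(37/11) ≈ 0.0972; Cmin,ss = (1706/96)·f/(1−f) ≈ 1.913 mcg/mL.
Difference ≈ 2.456 − 1.913 ≈ 0.543 mcg/mL.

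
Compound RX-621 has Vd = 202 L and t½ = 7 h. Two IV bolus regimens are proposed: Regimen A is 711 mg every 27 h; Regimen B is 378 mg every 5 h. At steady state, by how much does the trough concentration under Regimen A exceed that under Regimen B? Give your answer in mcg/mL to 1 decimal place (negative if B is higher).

-2.7 mcg/mL

Regimen A: f = (1/2)^(27/7) ≈ 0.0690; Cmin,ss = (711/202)·f/(1−f) ≈ 0.261 mcg/mL.
Regimen B: f = (1/2)^(5/7) ≈ 0.6095; Cmin,ss = (378/202)·f/(1−f) ≈ 2.921 mcg/mL.
Difference ≈ 0.261 − 2.921 ≈ -2.660 mcg/mL.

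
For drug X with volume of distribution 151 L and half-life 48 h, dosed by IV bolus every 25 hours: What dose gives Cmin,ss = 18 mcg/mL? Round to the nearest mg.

τ/t½ = 25/48 ≈ 0.52083, so f = (1/2)^(25/48) ≈ 0.696969.
Cmin,ss = (D/Vd)·f/(1−f), so D = Cmin,ss·Vd·(1−f)/f.
D = 18 × 151 × (1−f)/f ≈ 18 × 151 × 0.43478 ≈ 1181.73 mg.

1182 mg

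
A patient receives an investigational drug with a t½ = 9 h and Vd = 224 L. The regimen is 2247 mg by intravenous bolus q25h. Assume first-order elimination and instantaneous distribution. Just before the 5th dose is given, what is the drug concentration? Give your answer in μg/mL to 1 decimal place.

f = (1/2)^(τ/t½) = (1/2)^(25/9) ≈ 0.1458.
C₀ = D/Vd = 2247/224 ≈ 10.031 μg/mL.
Before the 5th dose, 4 doses have been given. Superposition: Cmin = C₀·(f + f² + … + f^4).
≈ 10.031 × (0.1458 + 0.0213 + 0.0031 + 0.0005) ≈ 10.031 × 0.1707 ≈ 1.712 μg/mL.

1.7 μg/mL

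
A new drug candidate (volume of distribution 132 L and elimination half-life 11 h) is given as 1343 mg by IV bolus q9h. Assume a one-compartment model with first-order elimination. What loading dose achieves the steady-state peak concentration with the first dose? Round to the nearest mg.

f = (1/2)^(9/11) ≈ 0.567156; accumulation ratio R = 1/(1−f) ≈ 2.31030.
Loading dose to hit Cmax,ss on first dose: D_load = D_maint·R ≈ 1343 × 2.31030 ≈ 3102.73 mg.

3103 mg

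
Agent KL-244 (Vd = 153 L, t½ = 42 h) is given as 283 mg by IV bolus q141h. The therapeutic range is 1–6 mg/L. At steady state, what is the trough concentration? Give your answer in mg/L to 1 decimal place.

k = ln2/t½ = ln2/42 ≈ 0.016504 h⁻¹; fraction remaining f = e^(−kτ) = e^(−0.016504×141) ≈ 0.0976.
At steady state, accumulation factor R = 1/(1 − e^(−kτ)) ≈ 1.1082.
Single-dose peak C₀ = D/Vd = 283/153 ≈ 1.850 mg/L.
Cmax,ss = C₀/(1 − f) ≈ 1.850/0.9024 ≈ 2.050 mg/L.
One interval later, Cmin,ss = Cmax,ss·e^(−kτ) ≈ 2.050 × 0.0976 ≈ 0.200 mg/L.
Trough 0.2 mg/L vs MEC 1 mg/L: subtherapeutic.

0.2 mg/L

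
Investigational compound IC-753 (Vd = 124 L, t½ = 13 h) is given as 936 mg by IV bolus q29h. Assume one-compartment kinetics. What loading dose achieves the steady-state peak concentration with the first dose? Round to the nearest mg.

f = (1/2)^(29/13) ≈ 0.213045; accumulation ratio R = 1/(1−f) ≈ 1.27072.
Loading dose to hit Cmax,ss on first dose: D_load = D_maint·R ≈ 936 × 1.27072 ≈ 1189.39 mg.

1189 mg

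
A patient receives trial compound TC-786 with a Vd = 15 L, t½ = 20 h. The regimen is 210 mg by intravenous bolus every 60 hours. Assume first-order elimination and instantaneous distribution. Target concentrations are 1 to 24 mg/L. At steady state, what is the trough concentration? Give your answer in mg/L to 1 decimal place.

The dosing interval is 3 half-lives, so f = 2^(−3) = 0.125.
Accumulation ratio R = 1/(1 − f) = 1/0.875 = 8/7.
Single-dose peak C₀ = D/Vd = 210/15 = 14 mg/L.
Steady-state peak Cmax,ss = C₀·R = 14 × 8/7 ≈ 16.000 mg/L.
Steady-state trough Cmin,ss = Cmax,ss·f ≈ 16.000 × 0.125 ≈ 2.000 mg/L.
Trough 2.0 mg/L vs MEC 1 mg/L: adequate.

2.0 mg/L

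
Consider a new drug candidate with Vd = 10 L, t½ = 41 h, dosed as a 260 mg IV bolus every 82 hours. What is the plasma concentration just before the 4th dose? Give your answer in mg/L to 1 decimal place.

8.5 mg/L

f = (1/2)^(τ/t½) = (1/2)^(82/41) ≈ 0.2500.
C₀ = D/Vd = 260/10 ≈ 26.000 mg/L.
Before the 4th dose, 3 doses have been given. Superposition: Cmin = C₀·(f + f² + … + f^3).
≈ 26.000 × (0.2500 + 0.0625 + 0.0156) ≈ 26.000 × 0.3281 ≈ 8.531 mg/L.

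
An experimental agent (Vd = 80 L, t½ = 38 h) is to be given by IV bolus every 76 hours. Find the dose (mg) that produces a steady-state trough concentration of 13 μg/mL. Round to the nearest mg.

τ/t½ = 76/38 ≈ 2, so f = (1/2)^(76/38) ≈ 0.250000.
Cmin,ss = (D/Vd)·f/(1−f), so D = Cmin,ss·Vd·(1−f)/f.
D = 13 × 80 × (1−f)/f ≈ 13 × 80 × 3.00000 ≈ 3120.00 mg.

3120 mg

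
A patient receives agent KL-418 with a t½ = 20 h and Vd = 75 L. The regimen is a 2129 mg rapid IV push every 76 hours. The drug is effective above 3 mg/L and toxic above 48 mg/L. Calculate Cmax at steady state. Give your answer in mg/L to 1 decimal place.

Over one 76-h interval, 76/20 ≈ 3.8 half-lives elapse, leaving f ≈ 0.0718 of each dose.
Accumulation ratio R = 1/(1 − f) ≈ 1/0.9282 ≈ 1.0774.
Single-dose peak C₀ = D/Vd = 2129/75 ≈ 28.387 mg/L.
Steady-state peak Cmax,ss = C₀·R ≈ 28.387 × 1.0774 ≈ 30.584 mg/L.
Peak 30.6 mg/L vs MTC 48 mg/L: below toxic threshold.

30.6 mg/L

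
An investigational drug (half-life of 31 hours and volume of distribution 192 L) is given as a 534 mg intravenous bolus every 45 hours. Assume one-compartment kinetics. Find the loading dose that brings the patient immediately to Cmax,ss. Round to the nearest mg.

f = (1/2)^(45/31) ≈ 0.365612; accumulation ratio R = 1/(1−f) ≈ 1.57632.
Loading dose to hit Cmax,ss on first dose: D_load = D_maint·R ≈ 534 × 1.57632 ≈ 841.75 mg.

842 mg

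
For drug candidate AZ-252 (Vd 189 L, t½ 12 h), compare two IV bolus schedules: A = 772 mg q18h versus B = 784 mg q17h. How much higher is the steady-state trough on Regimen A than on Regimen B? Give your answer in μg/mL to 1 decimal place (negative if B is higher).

Regimen A: f = (1/2)^(18/12) ≈ 0.3536; Cmin,ss = (772/189)·f/(1−f) ≈ 2.234 μg/mL.
Regimen B: f = (1/2)^(17/12) ≈ 0.3746; Cmin,ss = (784/189)·f/(1−f) ≈ 2.485 μg/mL.
Difference ≈ 2.234 − 2.485 ≈ -0.251 μg/mL.

-0.3 μg/mL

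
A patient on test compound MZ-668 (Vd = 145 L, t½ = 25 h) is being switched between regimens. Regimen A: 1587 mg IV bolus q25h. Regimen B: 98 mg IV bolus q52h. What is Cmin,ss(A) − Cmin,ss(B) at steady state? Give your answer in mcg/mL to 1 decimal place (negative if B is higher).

10.7 mcg/mL

Regimen A: f = (1/2)^(25/25) ≈ 0.5000; Cmin,ss = (1587/145)·f/(1−f) ≈ 10.945 mcg/mL.
Regimen B: f = (1/2)^(52/25) ≈ 0.2365; Cmin,ss = (98/145)·f/(1−f) ≈ 0.209 mcg/mL.
Difference ≈ 10.945 − 0.209 ≈ 10.736 mcg/mL.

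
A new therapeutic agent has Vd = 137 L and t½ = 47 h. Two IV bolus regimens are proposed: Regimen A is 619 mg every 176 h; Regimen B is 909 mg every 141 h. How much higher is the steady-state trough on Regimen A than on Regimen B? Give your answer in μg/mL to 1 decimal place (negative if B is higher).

-0.6 μg/mL

Regimen A: f = (1/2)^(176/47) ≈ 0.0746; Cmin,ss = (619/137)·f/(1−f) ≈ 0.364 μg/mL.
Regimen B: f = (1/2)^(141/47) ≈ 0.1250; Cmin,ss = (909/137)·f/(1−f) ≈ 0.948 μg/mL.
Difference ≈ 0.364 − 0.948 ≈ -0.584 μg/mL.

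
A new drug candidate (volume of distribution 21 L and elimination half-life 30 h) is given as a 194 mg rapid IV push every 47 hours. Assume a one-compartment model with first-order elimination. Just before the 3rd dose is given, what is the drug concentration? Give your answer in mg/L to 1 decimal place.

f = (1/2)^(τ/t½) = (1/2)^(47/30) ≈ 0.3376.
C₀ = D/Vd = 194/21 ≈ 9.238 mg/L.
Before the 3rd dose, 2 doses have been given. Superposition: Cmin = C₀·(f + f²).
≈ 9.238 × (0.3376 + 0.1140) ≈ 9.238 × 0.4516 ≈ 4.172 mg/L.

4.2 mg/L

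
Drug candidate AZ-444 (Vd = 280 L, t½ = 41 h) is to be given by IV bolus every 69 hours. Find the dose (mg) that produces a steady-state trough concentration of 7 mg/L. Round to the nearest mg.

τ/t½ = 69/41 ≈ 1.6829, so f = (1/2)^(69/41) ≈ 0.311450.
Cmin,ss = (D/Vd)·f/(1−f), so D = Cmin,ss·Vd·(1−f)/f.
D = 7 × 280 × (1−f)/f ≈ 7 × 280 × 2.21079 ≈ 4333.15 mg.

4333 mg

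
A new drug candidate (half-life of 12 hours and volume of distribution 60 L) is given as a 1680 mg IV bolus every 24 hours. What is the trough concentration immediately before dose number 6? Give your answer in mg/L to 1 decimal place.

f = (1/2)^(τ/t½) = (1/2)^(24/12) ≈ 0.2500.
C₀ = D/Vd = 1680/60 ≈ 28.000 mg/L.
Before the 6th dose, 5 doses have been given. Superposition: Cmin = C₀·(f + f² + … + f^5).
≈ 28.000 × (0.2500 + 0.0625 + 0.0156 + 0.0039 + 0.0010) ≈ 28.000 × 0.3330 ≈ 9.324 mg/L.

9.3 mg/L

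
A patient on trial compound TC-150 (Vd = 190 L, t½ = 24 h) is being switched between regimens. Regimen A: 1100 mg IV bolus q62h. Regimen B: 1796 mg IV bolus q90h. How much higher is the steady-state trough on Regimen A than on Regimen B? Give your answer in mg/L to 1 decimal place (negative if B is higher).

Regimen A: f = (1/2)^(62/24) ≈ 0.1669; Cmin,ss = (1100/190)·f/(1−f) ≈ 1.160 mg/L.
Regimen B: f = (1/2)^(90/24) ≈ 0.0743; Cmin,ss = (1796/190)·f/(1−f) ≈ 0.759 mg/L.
Difference ≈ 1.160 − 0.759 ≈ 0.401 mg/L.

0.4 mg/L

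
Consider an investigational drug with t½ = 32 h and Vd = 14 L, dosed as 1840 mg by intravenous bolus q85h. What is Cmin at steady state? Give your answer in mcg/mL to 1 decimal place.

24.8 mcg/mL

τ/t½ = 85/32 ≈ 2.6562, so fraction remaining f = (1/2)^(85/32) ≈ 0.1586.
Accumulation ratio R = 1/(1 − f) ≈ 1/0.8414 ≈ 1.1885.
Each bolus raises the concentration by D/Vd = 1840/14 ≈ 131.429 mcg/mL.
Steady-state peak Cmax,ss = C₀·R ≈ 131.429 × 1.1885 ≈ 156.203 mcg/mL.
One interval later, Cmin,ss = Cmax,ss·e^(−kτ) ≈ 156.203 × 0.1586 ≈ 24.774 mcg/mL.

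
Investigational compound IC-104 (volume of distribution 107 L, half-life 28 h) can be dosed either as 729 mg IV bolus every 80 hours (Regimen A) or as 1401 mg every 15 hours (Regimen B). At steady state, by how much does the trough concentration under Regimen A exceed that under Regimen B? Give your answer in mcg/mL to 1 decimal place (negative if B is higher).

Regimen A: f = (1/2)^(80/28) ≈ 0.1380; Cmin,ss = (729/107)·f/(1−f) ≈ 1.091 mcg/mL.
Regimen B: f = (1/2)^(15/28) ≈ 0.6898; Cmin,ss = (1401/107)·f/(1−f) ≈ 29.116 mcg/mL.
Difference ≈ 1.091 − 29.116 ≈ -28.025 mcg/mL.

-28.0 mcg/mL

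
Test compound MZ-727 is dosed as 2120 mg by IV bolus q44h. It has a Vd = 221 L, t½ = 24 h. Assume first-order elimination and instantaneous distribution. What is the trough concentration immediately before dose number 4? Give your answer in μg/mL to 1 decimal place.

3.7 μg/mL

f = (1/2)^(τ/t½) = (1/2)^(44/24) ≈ 0.2806.
C₀ = D/Vd = 2120/221 ≈ 9.593 μg/mL.
Before the 4th dose, 3 doses have been given. Superposition: Cmin = C₀·(f + f² + … + f^3).
≈ 9.593 × (0.2806 + 0.0787 + 0.0221) ≈ 9.593 × 0.3814 ≈ 3.659 μg/mL.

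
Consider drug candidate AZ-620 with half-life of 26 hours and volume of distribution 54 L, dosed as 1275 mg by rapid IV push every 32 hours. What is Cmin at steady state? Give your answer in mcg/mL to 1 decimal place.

17.5 mcg/mL

k = ln2/t½ = ln2/26 ≈ 0.026660 h⁻¹; fraction remaining f = e^(−kτ) = e^(−0.026660×32) ≈ 0.4261.
Each bolus raises the concentration by D/Vd = 1275/54 ≈ 23.611 mcg/mL.
Steady-state trough Cmin,ss = C₀·f/(1−f) ≈ 23.611 × 0.4261/0.5739 ≈ 17.530 mcg/mL.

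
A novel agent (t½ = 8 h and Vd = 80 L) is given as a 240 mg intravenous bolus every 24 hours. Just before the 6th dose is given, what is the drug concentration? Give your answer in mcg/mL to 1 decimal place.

0.4 mcg/mL

f = (1/2)^(τ/t½) = (1/2)^(24/8) ≈ 0.1250.
C₀ = D/Vd = 240/80 ≈ 3.000 mcg/mL.
Before the 6th dose, 5 doses have been given. Superposition: Cmin = C₀·(f + f² + … + f^5).
≈ 3.000 × (0.1250 + 0.0156 + 0.0020 + 0.0002 + 0.0000) ≈ 3.000 × 0.1428 ≈ 0.428 mcg/mL.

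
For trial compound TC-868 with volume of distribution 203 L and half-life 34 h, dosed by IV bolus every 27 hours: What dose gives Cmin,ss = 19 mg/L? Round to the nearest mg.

τ/t½ = 27/34 ≈ 0.79412, so f = (1/2)^(27/34) ≈ 0.576696.
Cmin,ss = (D/Vd)·f/(1−f), so D = Cmin,ss·Vd·(1−f)/f.
D = 19 × 203 × (1−f)/f ≈ 19 × 203 × 0.73402 ≈ 2831.12 mg.

2831 mg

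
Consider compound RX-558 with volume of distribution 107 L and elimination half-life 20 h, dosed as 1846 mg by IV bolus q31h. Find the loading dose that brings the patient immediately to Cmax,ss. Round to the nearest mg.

2803 mg

f = (1/2)^(31/20) ≈ 0.341510; accumulation ratio R = 1/(1−f) ≈ 1.51863.
Loading dose to hit Cmax,ss on first dose: D_load = D_maint·R ≈ 1846 × 1.51863 ≈ 2803.39 mg.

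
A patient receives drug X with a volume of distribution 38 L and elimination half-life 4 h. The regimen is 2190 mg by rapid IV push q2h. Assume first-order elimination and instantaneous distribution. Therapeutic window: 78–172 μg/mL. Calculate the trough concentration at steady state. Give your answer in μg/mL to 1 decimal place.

139.1 μg/mL

τ/t½ = 2/4 ≈ 0.5, so fraction remaining f = (1/2)^(2/4) ≈ 0.7071.
At steady state, accumulation factor R = 1/(1 − e^(−kτ)) ≈ 3.4141.
Each bolus raises the concentration by D/Vd = 2190/38 ≈ 57.632 μg/mL.
Steady-state peak Cmax,ss = C₀·R ≈ 57.632 × 3.4141 ≈ 196.761 μg/mL.
One interval later, Cmin,ss = Cmax,ss·e^(−kτ) ≈ 196.761 × 0.7071 ≈ 139.130 μg/mL.
Trough 139.1 μg/mL vs MEC 78 μg/mL: adequate.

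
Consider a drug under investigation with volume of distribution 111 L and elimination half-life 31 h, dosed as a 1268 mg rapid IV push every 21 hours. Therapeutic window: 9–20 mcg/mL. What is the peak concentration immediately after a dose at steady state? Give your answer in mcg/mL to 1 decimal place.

30.5 mcg/mL

τ/t½ = 21/31 ≈ 0.67742, so fraction remaining f = (1/2)^(21/31) ≈ 0.6253.
Accumulation ratio R = 1/(1 − f) ≈ 1/0.3747 ≈ 2.6688.
Single-dose peak C₀ = D/Vd = 1268/111 ≈ 11.423 mcg/mL.
Cmax,ss = C₀/(1 − f) ≈ 11.423/0.3747 ≈ 30.486 mcg/mL.
Peak 30.5 mcg/mL vs MTC 20 mcg/mL: exceeds toxic threshold.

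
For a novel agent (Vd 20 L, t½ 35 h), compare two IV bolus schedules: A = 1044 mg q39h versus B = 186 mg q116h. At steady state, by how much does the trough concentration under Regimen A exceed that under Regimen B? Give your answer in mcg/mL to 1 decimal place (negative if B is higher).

Regimen A: f = (1/2)^(39/35) ≈ 0.4619; Cmin,ss = (1044/20)·f/(1−f) ≈ 44.808 mcg/mL.
Regimen B: f = (1/2)^(116/35) ≈ 0.1005; Cmin,ss = (186/20)·f/(1−f) ≈ 1.039 mcg/mL.
Difference ≈ 44.808 − 1.039 ≈ 43.769 mcg/mL.

43.8 mcg/mL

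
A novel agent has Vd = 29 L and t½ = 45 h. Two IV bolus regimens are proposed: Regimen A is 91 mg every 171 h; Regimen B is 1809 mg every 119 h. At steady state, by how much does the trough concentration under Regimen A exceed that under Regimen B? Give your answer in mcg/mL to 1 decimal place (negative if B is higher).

Regimen A: f = (1/2)^(171/45) ≈ 0.0718; Cmin,ss = (91/29)·f/(1−f) ≈ 0.243 mcg/mL.
Regimen B: f = (1/2)^(119/45) ≈ 0.1599; Cmin,ss = (1809/29)·f/(1−f) ≈ 11.873 mcg/mL.
Difference ≈ 0.243 − 11.873 ≈ -11.630 mcg/mL.

-11.6 mcg/mL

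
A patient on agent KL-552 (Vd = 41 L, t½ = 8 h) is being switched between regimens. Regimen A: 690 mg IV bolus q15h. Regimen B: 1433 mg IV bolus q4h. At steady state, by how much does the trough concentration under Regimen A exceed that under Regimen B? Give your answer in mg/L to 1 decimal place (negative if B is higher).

-78.1 mg/L

Regimen A: f = (1/2)^(15/8) ≈ 0.2726; Cmin,ss = (690/41)·f/(1−f) ≈ 6.307 mg/L.
Regimen B: f = (1/2)^(4/8) ≈ 0.7071; Cmin,ss = (1433/41)·f/(1−f) ≈ 84.377 mg/L.
Difference ≈ 6.307 − 84.377 ≈ -78.070 mg/L.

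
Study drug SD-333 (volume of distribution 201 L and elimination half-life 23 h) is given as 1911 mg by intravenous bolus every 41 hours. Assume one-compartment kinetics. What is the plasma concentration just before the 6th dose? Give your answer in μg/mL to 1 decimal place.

3.9 μg/mL

f = (1/2)^(τ/t½) = (1/2)^(41/23) ≈ 0.2907.
C₀ = D/Vd = 1911/201 ≈ 9.507 μg/mL.
Before the 6th dose, 5 doses have been given. Superposition: Cmin = C₀·(f + f² + … + f^5).
≈ 9.507 × (0.2907 + 0.0845 + 0.0246 + 0.0071 + 0.0021) ≈ 9.507 × 0.4090 ≈ 3.888 μg/mL.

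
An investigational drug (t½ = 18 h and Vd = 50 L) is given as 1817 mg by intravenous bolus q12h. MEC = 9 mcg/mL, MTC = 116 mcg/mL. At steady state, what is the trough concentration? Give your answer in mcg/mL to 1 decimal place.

61.9 mcg/mL

τ/t½ = 12/18 ≈ 0.66667, so fraction remaining f = (1/2)^(12/18) ≈ 0.6300.
Each bolus raises the concentration by D/Vd = 1817/50 ≈ 36.340 mcg/mL.
Steady-state trough Cmin,ss = C₀·f/(1−f) ≈ 36.340 × 0.6300/0.3700 ≈ 61.876 mcg/mL.
Trough 61.9 mcg/mL vs MEC 9 mcg/mL: adequate.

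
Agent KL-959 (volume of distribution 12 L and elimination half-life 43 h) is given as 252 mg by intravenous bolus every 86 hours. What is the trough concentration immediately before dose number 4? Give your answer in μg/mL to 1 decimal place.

f = (1/2)^(τ/t½) = (1/2)^(86/43) ≈ 0.2500.
C₀ = D/Vd = 252/12 ≈ 21.000 μg/mL.
Before the 4th dose, 3 doses have been given. Superposition: Cmin = C₀·(f + f² + … + f^3).
≈ 21.000 × (0.2500 + 0.0625 + 0.0156) ≈ 21.000 × 0.3281 ≈ 6.890 μg/mL.

6.9 μg/mL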